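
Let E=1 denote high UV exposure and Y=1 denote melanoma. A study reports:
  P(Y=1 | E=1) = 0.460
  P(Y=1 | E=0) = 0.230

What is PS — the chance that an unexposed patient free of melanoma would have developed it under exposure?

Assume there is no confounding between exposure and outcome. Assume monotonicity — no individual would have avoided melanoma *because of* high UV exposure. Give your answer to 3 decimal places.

PS ≈ 0.299

Let p₁ = 0.46, p₀ = 0.23.
Under exogeneity and monotonicity, PS = (p₁ − p₀) / (1 − p₀).
PS = (0.46 − 0.23) / (1 − 0.23) = 0.23 / 0.77 ≈ 0.2987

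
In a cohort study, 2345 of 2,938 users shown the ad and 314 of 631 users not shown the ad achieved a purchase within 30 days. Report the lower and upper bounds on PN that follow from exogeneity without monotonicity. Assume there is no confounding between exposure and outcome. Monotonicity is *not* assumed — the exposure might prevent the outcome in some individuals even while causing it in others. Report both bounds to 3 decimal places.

0.377 ≤ PN ≤ 0.629

p₁ = P(outcome | exposed) = 2345/2938 = 0.79816
p₀ = P(outcome | unexposed) = 314/631 = 0.49762
Under exogeneity alone the bounds on PN are max{0,(p₁−p₀)/p₁} ≤ PN ≤ min{1,(1−p₀)/p₁}.
  lower = (p₁ − p₀)/p₁ = 0.30054 / 0.79816 ≈ 0.3765
  upper = min{1, (1 − p₀)/p₁} = 0.50238 / 0.79816 ≈ 0.6294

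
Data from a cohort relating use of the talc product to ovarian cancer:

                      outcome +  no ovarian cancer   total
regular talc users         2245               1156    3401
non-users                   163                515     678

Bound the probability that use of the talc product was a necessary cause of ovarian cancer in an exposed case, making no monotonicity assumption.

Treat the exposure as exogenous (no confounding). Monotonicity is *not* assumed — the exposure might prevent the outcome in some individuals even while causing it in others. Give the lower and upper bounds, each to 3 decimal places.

0.636 ≤ PN ≤ 1.000

p₁ = P(outcome | exposed) = 2245/3401 = 0.6601
p₀ = P(outcome | unexposed) = 163/678 = 0.24041
Under exogeneity alone the bounds on PN are max{0,(p₁−p₀)/p₁} ≤ PN ≤ min{1,(1−p₀)/p₁}.
  lower = (p₁ − p₀)/p₁ = 0.41969 / 0.6601 ≈ 0.6358
  upper = min{1, (1 − p₀)/p₁} = 0.75959 / 0.6601 ≈ 1.1507 → capped at 1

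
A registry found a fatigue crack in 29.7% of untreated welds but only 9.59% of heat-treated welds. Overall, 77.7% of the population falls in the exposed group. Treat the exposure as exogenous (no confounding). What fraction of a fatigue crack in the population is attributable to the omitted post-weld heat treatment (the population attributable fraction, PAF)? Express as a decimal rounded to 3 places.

PAF ≈ 0.620

p₁ = 0.297, p₀ = 0.0959.
Overall risk P(Y=1) = π·p₁ + (1−π)·p₀ = 0.777×0.297 + 0.223×0.0959 = 0.25215.
Under exogeneity, PAF = [P(Y=1) − p₀] / P(Y=1).
PAF = (0.25215 − 0.0959) / 0.25215 ≈ 0.6197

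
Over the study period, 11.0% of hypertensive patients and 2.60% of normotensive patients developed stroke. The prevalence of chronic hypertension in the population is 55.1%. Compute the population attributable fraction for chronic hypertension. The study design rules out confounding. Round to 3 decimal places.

PAF ≈ 0.640

p₁ = 0.11, p₀ = 0.026.
Overall risk P(Y=1) = π·p₁ + (1−π)·p₀ = 0.551×0.11 + 0.449×0.026 = 0.072284.
Under exogeneity, PAF = [P(Y=1) − p₀] / P(Y=1).
PAF = (0.072284 − 0.026) / 0.072284 ≈ 0.6403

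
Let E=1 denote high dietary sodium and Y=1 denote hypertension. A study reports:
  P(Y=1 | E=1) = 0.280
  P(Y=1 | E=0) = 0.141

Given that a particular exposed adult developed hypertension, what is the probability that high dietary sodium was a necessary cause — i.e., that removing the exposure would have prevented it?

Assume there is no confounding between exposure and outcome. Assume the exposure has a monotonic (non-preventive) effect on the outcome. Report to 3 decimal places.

Let p₁ = 0.28, p₀ = 0.141.
Under exogeneity and monotonicity, PN = (p₁ − p₀) / p₁.
PN = (0.28 − 0.141) / 0.28 = 0.139 / 0.28 ≈ 0.4964

PN ≈ 0.496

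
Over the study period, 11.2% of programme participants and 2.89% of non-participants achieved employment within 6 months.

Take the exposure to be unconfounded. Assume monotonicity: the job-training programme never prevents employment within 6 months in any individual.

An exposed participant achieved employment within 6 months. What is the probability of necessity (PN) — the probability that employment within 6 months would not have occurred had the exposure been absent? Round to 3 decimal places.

PN ≈ 0.742

p₁ = 0.112, p₀ = 0.0289.
Under exogeneity and monotonicity, PN = (p₁ − p₀) / p₁.
PN = (0.112 − 0.0289) / 0.112 = 0.0831 / 0.112 ≈ 0.7420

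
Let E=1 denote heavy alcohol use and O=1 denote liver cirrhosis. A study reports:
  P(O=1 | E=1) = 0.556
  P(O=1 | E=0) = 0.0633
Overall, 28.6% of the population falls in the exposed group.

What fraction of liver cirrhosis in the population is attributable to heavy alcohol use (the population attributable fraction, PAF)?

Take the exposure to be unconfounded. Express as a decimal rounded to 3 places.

PAF ≈ 0.690

Let p₁ = 0.556, p₀ = 0.0633.
Overall risk P(Y=1) = π·p₁ + (1−π)·p₀ = 0.286×0.556 + 0.714×0.0633 = 0.20421.
Under exogeneity, PAF = [P(Y=1) − p₀] / P(Y=1).
PAF = (0.20421 − 0.0633) / 0.20421 ≈ 0.6900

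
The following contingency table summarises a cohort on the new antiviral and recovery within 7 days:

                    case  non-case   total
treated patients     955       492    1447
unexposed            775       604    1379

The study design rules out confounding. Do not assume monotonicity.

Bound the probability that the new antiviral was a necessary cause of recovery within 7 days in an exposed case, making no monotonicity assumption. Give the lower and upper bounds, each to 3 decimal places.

p₁ = P(outcome | exposed) = 955/1447 = 0.65999
p₀ = P(outcome | unexposed) = 775/1379 = 0.562
Under exogeneity alone the bounds on PN are max{0,(p₁−p₀)/p₁} ≤ PN ≤ min{1,(1−p₀)/p₁}.
  lower = (p₁ − p₀)/p₁ = 0.097985 / 0.65999 ≈ 0.1485
  upper = min{1, (1 − p₀)/p₁} = 0.438 / 0.65999 ≈ 0.6636

0.148 ≤ PN ≤ 0.664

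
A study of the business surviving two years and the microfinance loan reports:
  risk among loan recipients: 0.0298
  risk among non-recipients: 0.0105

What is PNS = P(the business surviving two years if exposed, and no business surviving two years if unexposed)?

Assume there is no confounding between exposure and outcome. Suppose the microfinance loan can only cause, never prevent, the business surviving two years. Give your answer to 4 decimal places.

PNS ≈ 0.0193

Let p₁ = 0.0298, p₀ = 0.0105.
Under exogeneity and monotonicity, PNS = p₁ − p₀.
PNS = 0.0298 − 0.0105 = 0.0193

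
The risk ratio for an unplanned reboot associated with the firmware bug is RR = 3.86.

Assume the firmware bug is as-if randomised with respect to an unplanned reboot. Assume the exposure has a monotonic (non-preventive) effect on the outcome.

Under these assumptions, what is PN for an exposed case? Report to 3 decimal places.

Under exogeneity and monotonicity, PN = (RR − 1) / RR = 1 − 1/RR.
PN = (3.86 − 1) / 3.86 = 2.86 / 3.86 ≈ 0.7409

PN ≈ 0.741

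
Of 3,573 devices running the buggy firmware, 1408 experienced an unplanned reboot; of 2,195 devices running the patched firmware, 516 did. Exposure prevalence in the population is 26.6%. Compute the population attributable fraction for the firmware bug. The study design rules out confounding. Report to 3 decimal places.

PAF ≈ 0.152

p₁ = P(outcome | exposed) = 1408/3573 = 0.39407
p₀ = P(outcome | unexposed) = 516/2195 = 0.23508
Overall risk P(Y=1) = π·p₁ + (1−π)·p₀ = 0.266×0.39407 + 0.734×0.23508 = 0.27737.
Under exogeneity, PAF = [P(Y=1) − p₀] / P(Y=1).
PAF = (0.27737 − 0.23508) / 0.27737 ≈ 0.1525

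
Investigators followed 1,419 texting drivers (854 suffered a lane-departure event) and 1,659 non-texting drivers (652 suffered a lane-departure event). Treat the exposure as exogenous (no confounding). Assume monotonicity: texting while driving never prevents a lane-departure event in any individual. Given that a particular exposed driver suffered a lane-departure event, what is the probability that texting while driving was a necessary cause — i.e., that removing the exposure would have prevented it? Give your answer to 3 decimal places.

p₁ = P(outcome | exposed) = 854/1419 = 0.60183
p₀ = P(outcome | unexposed) = 652/1659 = 0.39301
Under exogeneity and monotonicity, PN = (p₁ − p₀) / p₁.
PN = (0.60183 − 0.39301) / 0.60183 = 0.20882 / 0.60183 ≈ 0.3470

PN ≈ 0.347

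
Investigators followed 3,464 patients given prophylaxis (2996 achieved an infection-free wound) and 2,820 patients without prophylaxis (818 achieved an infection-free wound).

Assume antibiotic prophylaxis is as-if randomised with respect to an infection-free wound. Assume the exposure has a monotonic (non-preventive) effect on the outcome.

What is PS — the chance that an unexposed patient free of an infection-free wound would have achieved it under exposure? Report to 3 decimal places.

PS ≈ 0.810

p₁ = P(outcome | exposed) = 2996/3464 = 0.8649
p₀ = P(outcome | unexposed) = 818/2820 = 0.29007
Under exogeneity and monotonicity, PS = (p₁ − p₀) / (1 − p₀).
PS = (0.8649 − 0.29007) / (1 − 0.29007) = 0.57483 / 0.70993 ≈ 0.8097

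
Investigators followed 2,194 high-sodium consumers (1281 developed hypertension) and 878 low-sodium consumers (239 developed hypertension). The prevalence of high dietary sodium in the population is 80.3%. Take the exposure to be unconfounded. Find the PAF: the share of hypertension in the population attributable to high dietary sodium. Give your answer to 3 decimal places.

PAF ≈ 0.479

p₁ = P(outcome | exposed) = 1281/2194 = 0.58387
p₀ = P(outcome | unexposed) = 239/878 = 0.27221
Overall risk P(Y=1) = π·p₁ + (1−π)·p₀ = 0.803×0.58387 + 0.197×0.27221 = 0.52247.
Under exogeneity, PAF = [P(Y=1) − p₀] / P(Y=1).
PAF = (0.52247 − 0.27221) / 0.52247 ≈ 0.4790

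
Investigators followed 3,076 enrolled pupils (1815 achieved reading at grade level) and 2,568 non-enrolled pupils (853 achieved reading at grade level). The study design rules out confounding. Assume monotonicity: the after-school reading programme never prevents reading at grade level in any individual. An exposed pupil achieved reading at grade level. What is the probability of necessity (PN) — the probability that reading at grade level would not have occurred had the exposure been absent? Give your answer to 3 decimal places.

PN ≈ 0.437

p₁ = P(outcome | exposed) = 1815/3076 = 0.59005
p₀ = P(outcome | unexposed) = 853/2568 = 0.33217
Under exogeneity and monotonicity, PN = (p₁ − p₀) / p₁.
PN = (0.59005 − 0.33217) / 0.59005 = 0.25789 / 0.59005 ≈ 0.4371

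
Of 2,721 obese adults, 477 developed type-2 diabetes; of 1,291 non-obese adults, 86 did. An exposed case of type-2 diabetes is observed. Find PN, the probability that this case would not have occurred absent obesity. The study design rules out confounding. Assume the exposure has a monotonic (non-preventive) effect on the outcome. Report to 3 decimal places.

p₁ = P(outcome | exposed) = 477/2721 = 0.1753
p₀ = P(outcome | unexposed) = 86/1291 = 0.066615
Under exogeneity and monotonicity, PN = (p₁ − p₀) / p₁.
PN = (0.1753 − 0.066615) / 0.1753 = 0.10869 / 0.1753 ≈ 0.6200

PN ≈ 0.620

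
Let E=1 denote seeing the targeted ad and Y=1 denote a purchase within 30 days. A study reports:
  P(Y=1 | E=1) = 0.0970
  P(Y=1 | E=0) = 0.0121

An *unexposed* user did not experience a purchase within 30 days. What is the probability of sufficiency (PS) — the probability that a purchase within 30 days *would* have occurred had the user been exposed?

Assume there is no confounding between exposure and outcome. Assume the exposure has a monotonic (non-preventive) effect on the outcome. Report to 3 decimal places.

Let p₁ = 0.097, p₀ = 0.0121.
Under exogeneity and monotonicity, PS = (p₁ − p₀) / (1 − p₀).
PS = (0.097 − 0.0121) / (1 − 0.0121) = 0.0849 / 0.9879 ≈ 0.0859

PS ≈ 0.086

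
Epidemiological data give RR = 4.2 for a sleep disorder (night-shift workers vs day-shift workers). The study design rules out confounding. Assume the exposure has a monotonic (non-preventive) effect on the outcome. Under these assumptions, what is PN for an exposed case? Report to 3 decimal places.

Under exogeneity and monotonicity, PN = (RR − 1) / RR = 1 − 1/RR.
PN = (4.2 − 1) / 4.2 = 3.2 / 4.2 ≈ 0.7619

PN ≈ 0.762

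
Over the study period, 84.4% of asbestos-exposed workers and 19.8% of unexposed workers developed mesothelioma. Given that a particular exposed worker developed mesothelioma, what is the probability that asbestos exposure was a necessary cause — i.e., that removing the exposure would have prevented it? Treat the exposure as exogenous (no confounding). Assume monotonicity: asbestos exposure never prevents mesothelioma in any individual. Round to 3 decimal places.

p₁ = 0.844, p₀ = 0.198.
Under exogeneity and monotonicity, PN = (p₁ − p₀) / p₁.
PN = (0.844 − 0.198) / 0.844 = 0.646 / 0.844 ≈ 0.7654

PN ≈ 0.765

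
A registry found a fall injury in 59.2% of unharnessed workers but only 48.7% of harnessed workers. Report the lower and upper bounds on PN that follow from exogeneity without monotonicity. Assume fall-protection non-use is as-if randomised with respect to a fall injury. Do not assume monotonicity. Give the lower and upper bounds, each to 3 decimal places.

0.177 ≤ PN ≤ 0.867

p₁ = 0.592, p₀ = 0.487.
Under exogeneity alone the bounds on PN are max{0,(p₁−p₀)/p₁} ≤ PN ≤ min{1,(1−p₀)/p₁}.
  lower = (p₁ − p₀)/p₁ = 0.105 / 0.592 ≈ 0.1774
  upper = min{1, (1 − p₀)/p₁} = 0.513 / 0.592 ≈ 0.8666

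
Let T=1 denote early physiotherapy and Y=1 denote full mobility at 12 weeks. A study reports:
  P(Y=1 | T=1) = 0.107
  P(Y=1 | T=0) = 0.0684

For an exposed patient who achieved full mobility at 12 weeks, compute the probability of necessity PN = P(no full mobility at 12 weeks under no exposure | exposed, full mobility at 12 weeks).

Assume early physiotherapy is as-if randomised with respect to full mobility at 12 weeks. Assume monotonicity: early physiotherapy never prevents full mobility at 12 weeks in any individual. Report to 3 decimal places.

Let p₁ = 0.107, p₀ = 0.0684.
Under exogeneity and monotonicity, PN = (p₁ − p₀) / p₁.
PN = (0.107 − 0.0684) / 0.107 = 0.0386 / 0.107 ≈ 0.3607

PN ≈ 0.361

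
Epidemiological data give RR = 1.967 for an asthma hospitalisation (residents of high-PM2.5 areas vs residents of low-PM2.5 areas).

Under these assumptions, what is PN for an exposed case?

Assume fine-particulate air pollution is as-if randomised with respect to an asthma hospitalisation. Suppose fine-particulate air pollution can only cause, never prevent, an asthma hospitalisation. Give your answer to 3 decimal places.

Under exogeneity and monotonicity, PN = (RR − 1) / RR = 1 − 1/RR.
PN = (1.967 − 1) / 1.967 = 0.967 / 1.967 ≈ 0.4916

PN ≈ 0.492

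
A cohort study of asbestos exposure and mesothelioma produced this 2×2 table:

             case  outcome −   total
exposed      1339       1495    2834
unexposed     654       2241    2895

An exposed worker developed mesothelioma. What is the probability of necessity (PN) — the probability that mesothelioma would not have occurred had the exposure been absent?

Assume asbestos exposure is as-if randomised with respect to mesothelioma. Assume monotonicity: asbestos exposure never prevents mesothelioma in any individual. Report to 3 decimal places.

PN ≈ 0.522

p₁ = P(outcome | exposed) = 1339/2834 = 0.47248
p₀ = P(outcome | unexposed) = 654/2895 = 0.22591
Under exogeneity and monotonicity, PN = (p₁ − p₀)/p₁.
PN = (0.47248 − 0.22591) / 0.47248 ≈ 0.5219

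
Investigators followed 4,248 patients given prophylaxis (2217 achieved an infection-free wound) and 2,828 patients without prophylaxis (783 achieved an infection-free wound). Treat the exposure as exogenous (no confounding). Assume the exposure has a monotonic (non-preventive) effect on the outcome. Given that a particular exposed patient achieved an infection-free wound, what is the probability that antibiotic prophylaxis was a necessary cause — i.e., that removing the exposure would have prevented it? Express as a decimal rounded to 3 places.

PN ≈ 0.469

p₁ = P(outcome | exposed) = 2217/4248 = 0.52189
p₀ = P(outcome | unexposed) = 783/2828 = 0.27687
Under exogeneity and monotonicity, PN = (p₁ − p₀) / p₁.
PN = (0.52189 − 0.27687) / 0.52189 = 0.24502 / 0.52189 ≈ 0.4695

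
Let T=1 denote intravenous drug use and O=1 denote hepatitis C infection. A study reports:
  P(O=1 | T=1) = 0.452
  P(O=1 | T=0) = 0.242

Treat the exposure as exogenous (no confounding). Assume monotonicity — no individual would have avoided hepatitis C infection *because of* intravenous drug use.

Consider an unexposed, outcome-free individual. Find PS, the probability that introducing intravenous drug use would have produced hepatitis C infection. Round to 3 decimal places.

PS ≈ 0.277

Let p₁ = 0.452, p₀ = 0.242.
Under exogeneity and monotonicity, PS = (p₁ − p₀) / (1 − p₀).
PS = (0.452 − 0.242) / (1 − 0.242) = 0.21 / 0.758 ≈ 0.2770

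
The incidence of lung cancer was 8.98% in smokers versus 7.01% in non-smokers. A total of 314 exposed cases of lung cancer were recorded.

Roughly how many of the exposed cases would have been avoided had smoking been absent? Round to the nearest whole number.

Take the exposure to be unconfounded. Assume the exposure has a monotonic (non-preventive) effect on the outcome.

about 69 cases

p₁ = 0.0898, p₀ = 0.0701.
PN = (p₁ − p₀)/p₁ = (0.0898 − 0.0701) / 0.0898 ≈ 0.21938.
Attributable cases ≈ PN × (exposed cases) = 0.21938 × 314 ≈ 68.88.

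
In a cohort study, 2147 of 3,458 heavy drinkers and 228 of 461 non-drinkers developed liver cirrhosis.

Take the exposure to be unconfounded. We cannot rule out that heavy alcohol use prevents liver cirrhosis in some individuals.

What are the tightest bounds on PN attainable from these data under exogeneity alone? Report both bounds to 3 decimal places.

p₁ = P(outcome | exposed) = 2147/3458 = 0.62088
p₀ = P(outcome | unexposed) = 228/461 = 0.49458
Under exogeneity alone the bounds on PN are max{0,(p₁−p₀)/p₁} ≤ PN ≤ min{1,(1−p₀)/p₁}.
  lower = (p₁ − p₀)/p₁ = 0.1263 / 0.62088 ≈ 0.2034
  upper = min{1, (1 − p₀)/p₁} = 0.50542 / 0.62088 ≈ 0.8140

0.203 ≤ PN ≤ 0.814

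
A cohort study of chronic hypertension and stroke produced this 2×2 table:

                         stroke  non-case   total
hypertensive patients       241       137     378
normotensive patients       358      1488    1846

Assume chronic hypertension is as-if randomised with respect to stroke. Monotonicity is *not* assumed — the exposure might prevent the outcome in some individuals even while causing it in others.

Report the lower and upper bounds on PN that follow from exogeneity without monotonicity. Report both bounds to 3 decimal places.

0.696 ≤ PN ≤ 1.000

p₁ = P(outcome | exposed) = 241/378 = 0.63757
p₀ = P(outcome | unexposed) = 358/1846 = 0.19393
Under exogeneity alone the bounds on PN are max{0,(p₁−p₀)/p₁} ≤ PN ≤ min{1,(1−p₀)/p₁}.
  lower = (p₁ − p₀)/p₁ = 0.44363 / 0.63757 ≈ 0.6958
  upper = min{1, (1 − p₀)/p₁} = 0.80607 / 0.63757 ≈ 1.2643 → capped at 1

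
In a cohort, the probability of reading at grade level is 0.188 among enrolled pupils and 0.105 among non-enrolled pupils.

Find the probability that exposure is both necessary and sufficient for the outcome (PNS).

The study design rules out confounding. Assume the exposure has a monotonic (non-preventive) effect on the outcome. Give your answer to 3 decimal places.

PNS ≈ 0.083

Let p₁ = 0.188, p₀ = 0.105.
Under exogeneity and monotonicity, PNS = p₁ − p₀.
PNS = 0.188 − 0.105 = 0.083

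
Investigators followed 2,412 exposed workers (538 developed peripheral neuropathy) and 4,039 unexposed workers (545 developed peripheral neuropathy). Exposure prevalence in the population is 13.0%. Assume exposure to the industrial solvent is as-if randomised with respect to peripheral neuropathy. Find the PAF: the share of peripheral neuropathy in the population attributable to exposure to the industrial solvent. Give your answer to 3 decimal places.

p₁ = P(outcome | exposed) = 538/2412 = 0.22305
p₀ = P(outcome | unexposed) = 545/4039 = 0.13493
Overall risk P(Y=1) = π·p₁ + (1−π)·p₀ = 0.13×0.22305 + 0.87×0.13493 = 0.14639.
Under exogeneity, PAF = [P(Y=1) − p₀] / P(Y=1).
PAF = (0.14639 − 0.13493) / 0.14639 ≈ 0.0783

PAF ≈ 0.078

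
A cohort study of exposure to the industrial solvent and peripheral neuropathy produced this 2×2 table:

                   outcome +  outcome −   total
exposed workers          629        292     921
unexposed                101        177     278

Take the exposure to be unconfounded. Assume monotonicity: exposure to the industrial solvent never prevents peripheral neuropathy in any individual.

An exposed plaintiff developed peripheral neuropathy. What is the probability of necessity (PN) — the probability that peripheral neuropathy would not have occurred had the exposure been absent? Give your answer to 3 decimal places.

p₁ = P(outcome | exposed) = 629/921 = 0.68295
p₀ = P(outcome | unexposed) = 101/278 = 0.36331
Under exogeneity and monotonicity, PN = (p₁ − p₀)/p₁.
PN = (0.68295 − 0.36331) / 0.68295 ≈ 0.4680

PN ≈ 0.468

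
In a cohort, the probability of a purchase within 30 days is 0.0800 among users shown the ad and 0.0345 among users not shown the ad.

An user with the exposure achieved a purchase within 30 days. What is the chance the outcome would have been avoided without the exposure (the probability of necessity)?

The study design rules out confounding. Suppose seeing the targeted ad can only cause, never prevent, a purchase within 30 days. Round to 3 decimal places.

Let p₁ = 0.08, p₀ = 0.0345.
Under exogeneity and monotonicity, PN = (p₁ − p₀) / p₁.
PN = (0.08 − 0.0345) / 0.08 = 0.0455 / 0.08 ≈ 0.5687

PN ≈ 0.569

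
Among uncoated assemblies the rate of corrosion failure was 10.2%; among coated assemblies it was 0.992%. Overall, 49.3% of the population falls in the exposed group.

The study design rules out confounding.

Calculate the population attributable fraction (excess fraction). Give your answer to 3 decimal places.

p₁ = 0.102, p₀ = 0.00992.
Overall risk P(Y=1) = π·p₁ + (1−π)·p₀ = 0.493×0.102 + 0.507×0.00992 = 0.055315.
Under exogeneity, PAF = [P(Y=1) − p₀] / P(Y=1).
PAF = (0.055315 − 0.00992) / 0.055315 ≈ 0.8207

PAF ≈ 0.821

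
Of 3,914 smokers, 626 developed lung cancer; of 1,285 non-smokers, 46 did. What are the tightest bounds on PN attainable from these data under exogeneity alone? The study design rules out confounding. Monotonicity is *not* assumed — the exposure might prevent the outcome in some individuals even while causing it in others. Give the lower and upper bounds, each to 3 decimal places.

0.776 ≤ PN ≤ 1.000

p₁ = P(outcome | exposed) = 626/3914 = 0.15994
p₀ = P(outcome | unexposed) = 46/1285 = 0.035798
Under exogeneity alone the bounds on PN are max{0,(p₁−p₀)/p₁} ≤ PN ≤ min{1,(1−p₀)/p₁}.
  lower = (p₁ − p₀)/p₁ = 0.12414 / 0.15994 ≈ 0.7762
  upper = min{1, (1 − p₀)/p₁} = 0.9642 / 0.15994 ≈ 6.0286 → capped at 1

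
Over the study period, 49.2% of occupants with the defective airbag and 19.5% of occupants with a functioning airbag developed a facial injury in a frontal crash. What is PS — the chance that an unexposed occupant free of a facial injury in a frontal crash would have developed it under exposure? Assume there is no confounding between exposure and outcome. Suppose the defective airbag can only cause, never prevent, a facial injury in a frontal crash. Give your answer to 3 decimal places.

PS ≈ 0.369

p₁ = 0.492, p₀ = 0.195.
Under exogeneity and monotonicity, PS = (p₁ − p₀) / (1 − p₀).
PS = (0.492 − 0.195) / (1 − 0.195) = 0.297 / 0.805 ≈ 0.3689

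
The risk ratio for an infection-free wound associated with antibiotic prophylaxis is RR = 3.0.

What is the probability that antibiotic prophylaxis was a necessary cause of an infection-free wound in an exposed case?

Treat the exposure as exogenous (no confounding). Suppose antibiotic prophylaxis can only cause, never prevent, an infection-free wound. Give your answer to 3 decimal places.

PN ≈ 0.667

Under exogeneity and monotonicity, PN = (RR − 1) / RR = 1 − 1/RR.
PN = (3.0 − 1) / 3.0 = 2 / 3.0 ≈ 0.6667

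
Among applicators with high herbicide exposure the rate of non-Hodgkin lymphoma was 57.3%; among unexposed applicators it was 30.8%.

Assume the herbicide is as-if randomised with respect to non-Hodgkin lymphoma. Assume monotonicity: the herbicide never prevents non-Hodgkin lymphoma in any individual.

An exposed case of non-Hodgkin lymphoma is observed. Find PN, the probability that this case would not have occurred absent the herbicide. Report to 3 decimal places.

PN ≈ 0.462

p₁ = 0.573, p₀ = 0.308.
Under exogeneity and monotonicity, PN = (p₁ − p₀) / p₁.
PN = (0.573 − 0.308) / 0.573 = 0.265 / 0.573 ≈ 0.4625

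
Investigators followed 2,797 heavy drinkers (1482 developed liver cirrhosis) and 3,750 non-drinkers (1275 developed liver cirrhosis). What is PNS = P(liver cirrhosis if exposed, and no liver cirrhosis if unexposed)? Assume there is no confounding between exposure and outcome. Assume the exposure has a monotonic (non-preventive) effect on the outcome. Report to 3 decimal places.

p₁ = P(outcome | exposed) = 1482/2797 = 0.52985
p₀ = P(outcome | unexposed) = 1275/3750 = 0.34
Under exogeneity and monotonicity, PNS = p₁ − p₀.
PNS = 0.52985 − 0.34 = 0.18985

PNS ≈ 0.190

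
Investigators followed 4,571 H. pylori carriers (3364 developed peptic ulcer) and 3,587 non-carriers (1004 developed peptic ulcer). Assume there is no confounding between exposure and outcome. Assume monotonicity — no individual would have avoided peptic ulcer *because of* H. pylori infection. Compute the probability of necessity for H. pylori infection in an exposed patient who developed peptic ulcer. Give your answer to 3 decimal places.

p₁ = P(outcome | exposed) = 3364/4571 = 0.73594
p₀ = P(outcome | unexposed) = 1004/3587 = 0.2799
Under exogeneity and monotonicity, PN = (p₁ − p₀) / p₁.
PN = (0.73594 − 0.2799) / 0.73594 = 0.45604 / 0.73594 ≈ 0.6197

PN ≈ 0.620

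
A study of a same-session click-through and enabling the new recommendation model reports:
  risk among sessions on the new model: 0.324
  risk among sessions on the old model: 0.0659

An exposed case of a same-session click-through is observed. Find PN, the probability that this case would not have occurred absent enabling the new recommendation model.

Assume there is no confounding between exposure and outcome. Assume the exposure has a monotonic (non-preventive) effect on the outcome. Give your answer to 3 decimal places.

Let p₁ = 0.324, p₀ = 0.0659.
Under exogeneity and monotonicity, PN = (p₁ − p₀) / p₁.
PN = (0.324 − 0.0659) / 0.324 = 0.2581 / 0.324 ≈ 0.7966

PN ≈ 0.797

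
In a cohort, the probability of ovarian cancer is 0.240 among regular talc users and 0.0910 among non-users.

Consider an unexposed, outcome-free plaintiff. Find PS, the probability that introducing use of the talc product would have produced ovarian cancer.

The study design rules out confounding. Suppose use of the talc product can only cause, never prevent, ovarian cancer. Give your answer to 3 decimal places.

Let p₁ = 0.24, p₀ = 0.091.
Under exogeneity and monotonicity, PS = (p₁ − p₀) / (1 − p₀).
PS = (0.24 − 0.091) / (1 − 0.091) = 0.149 / 0.909 ≈ 0.1639

PS ≈ 0.164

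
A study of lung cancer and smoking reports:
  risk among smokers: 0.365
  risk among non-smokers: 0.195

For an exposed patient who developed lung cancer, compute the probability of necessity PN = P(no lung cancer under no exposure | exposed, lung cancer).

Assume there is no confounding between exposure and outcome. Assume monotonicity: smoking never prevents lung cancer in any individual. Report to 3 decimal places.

PN ≈ 0.466

Let p₁ = 0.365, p₀ = 0.195.
Under exogeneity and monotonicity, PN = (p₁ − p₀) / p₁.
PN = (0.365 − 0.195) / 0.365 = 0.17 / 0.365 ≈ 0.4658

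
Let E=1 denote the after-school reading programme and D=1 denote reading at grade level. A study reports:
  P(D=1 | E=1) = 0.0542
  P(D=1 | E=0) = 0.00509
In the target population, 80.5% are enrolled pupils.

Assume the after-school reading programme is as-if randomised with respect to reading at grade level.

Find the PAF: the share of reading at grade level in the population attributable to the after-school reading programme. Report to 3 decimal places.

PAF ≈ 0.886

Let p₁ = 0.0542, p₀ = 0.00509.
Overall risk P(Y=1) = π·p₁ + (1−π)·p₀ = 0.805×0.0542 + 0.195×0.00509 = 0.044624.
Under exogeneity, PAF = [P(Y=1) − p₀] / P(Y=1).
PAF = (0.044624 − 0.00509) / 0.044624 ≈ 0.8859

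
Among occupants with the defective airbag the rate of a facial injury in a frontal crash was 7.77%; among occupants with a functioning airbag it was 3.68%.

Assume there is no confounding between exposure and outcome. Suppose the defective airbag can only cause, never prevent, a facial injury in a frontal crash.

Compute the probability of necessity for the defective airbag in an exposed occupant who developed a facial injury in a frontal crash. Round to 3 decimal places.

p₁ = 0.0777, p₀ = 0.0368.
Under exogeneity and monotonicity, PN = (p₁ − p₀) / p₁.
PN = (0.0777 − 0.0368) / 0.0777 = 0.0409 / 0.0777 ≈ 0.5264

PN ≈ 0.526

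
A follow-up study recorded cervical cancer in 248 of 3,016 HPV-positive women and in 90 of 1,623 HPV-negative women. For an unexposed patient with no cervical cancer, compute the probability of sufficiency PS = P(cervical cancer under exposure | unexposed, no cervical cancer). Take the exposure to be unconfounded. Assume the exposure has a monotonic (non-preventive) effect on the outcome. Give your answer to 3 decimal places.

p₁ = P(outcome | exposed) = 248/3016 = 0.082228
p₀ = P(outcome | unexposed) = 90/1623 = 0.055453
Under exogeneity and monotonicity, PS = (p₁ − p₀) / (1 − p₀).
PS = (0.082228 − 0.055453) / (1 − 0.055453) = 0.026775 / 0.94455 ≈ 0.0283

PS ≈ 0.028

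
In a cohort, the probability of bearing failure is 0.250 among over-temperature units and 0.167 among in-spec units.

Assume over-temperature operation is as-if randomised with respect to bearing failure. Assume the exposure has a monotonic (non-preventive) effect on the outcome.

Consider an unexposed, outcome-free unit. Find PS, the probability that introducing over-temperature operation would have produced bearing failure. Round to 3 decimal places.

PS ≈ 0.100

Let p₁ = 0.25, p₀ = 0.167.
Under exogeneity and monotonicity, PS = (p₁ − p₀) / (1 − p₀).
PS = (0.25 − 0.167) / (1 − 0.167) = 0.083 / 0.833 ≈ 0.0996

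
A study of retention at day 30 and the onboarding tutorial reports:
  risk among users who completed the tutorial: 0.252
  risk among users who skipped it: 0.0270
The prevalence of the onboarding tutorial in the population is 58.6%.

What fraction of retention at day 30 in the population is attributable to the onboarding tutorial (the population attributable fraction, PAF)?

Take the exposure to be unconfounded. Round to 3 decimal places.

Let p₁ = 0.252, p₀ = 0.027.
Overall risk P(Y=1) = π·p₁ + (1−π)·p₀ = 0.586×0.252 + 0.414×0.027 = 0.15885.
Under exogeneity, PAF = [P(Y=1) − p₀] / P(Y=1).
PAF = (0.15885 − 0.027) / 0.15885 ≈ 0.8300

PAF ≈ 0.830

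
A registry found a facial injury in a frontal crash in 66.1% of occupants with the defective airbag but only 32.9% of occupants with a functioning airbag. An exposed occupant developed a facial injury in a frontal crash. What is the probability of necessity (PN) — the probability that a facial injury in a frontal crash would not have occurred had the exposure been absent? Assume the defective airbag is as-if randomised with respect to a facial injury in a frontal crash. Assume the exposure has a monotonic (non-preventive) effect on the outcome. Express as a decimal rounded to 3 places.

p₁ = 0.661, p₀ = 0.329.
Under exogeneity and monotonicity, PN = (p₁ − p₀) / p₁.
PN = (0.661 − 0.329) / 0.661 = 0.332 / 0.661 ≈ 0.5023

PN ≈ 0.502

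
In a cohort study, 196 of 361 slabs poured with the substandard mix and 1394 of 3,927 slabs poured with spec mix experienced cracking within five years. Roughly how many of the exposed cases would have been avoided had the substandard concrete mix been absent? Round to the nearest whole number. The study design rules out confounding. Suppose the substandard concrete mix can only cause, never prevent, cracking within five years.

about 68 cases

p₁ = P(outcome | exposed) = 196/361 = 0.54294
p₀ = P(outcome | unexposed) = 1394/3927 = 0.35498
PN = (p₁ − p₀)/p₁ = (0.54294 − 0.35498) / 0.54294 ≈ 0.34619.
Attributable cases ≈ PN × (exposed cases) = 0.34619 × 196 ≈ 67.85.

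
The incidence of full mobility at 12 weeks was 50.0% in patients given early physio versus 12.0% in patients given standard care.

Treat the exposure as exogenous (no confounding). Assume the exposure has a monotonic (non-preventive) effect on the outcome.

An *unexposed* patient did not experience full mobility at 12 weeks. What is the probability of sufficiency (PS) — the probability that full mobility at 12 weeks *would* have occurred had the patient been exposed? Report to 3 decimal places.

p₁ = 0.5, p₀ = 0.12.
Under exogeneity and monotonicity, PS = (p₁ − p₀) / (1 − p₀).
PS = (0.5 − 0.12) / (1 − 0.12) = 0.38 / 0.88 ≈ 0.4318

PS ≈ 0.432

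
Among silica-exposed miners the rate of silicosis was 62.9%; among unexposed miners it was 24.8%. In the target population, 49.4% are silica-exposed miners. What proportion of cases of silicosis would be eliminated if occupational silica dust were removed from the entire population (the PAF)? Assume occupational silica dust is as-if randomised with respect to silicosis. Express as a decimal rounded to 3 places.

PAF ≈ 0.431

p₁ = 0.629, p₀ = 0.248.
Overall risk P(Y=1) = π·p₁ + (1−π)·p₀ = 0.494×0.629 + 0.506×0.248 = 0.43621.
Under exogeneity, PAF = [P(Y=1) − p₀] / P(Y=1).
PAF = (0.43621 − 0.248) / 0.43621 ≈ 0.4315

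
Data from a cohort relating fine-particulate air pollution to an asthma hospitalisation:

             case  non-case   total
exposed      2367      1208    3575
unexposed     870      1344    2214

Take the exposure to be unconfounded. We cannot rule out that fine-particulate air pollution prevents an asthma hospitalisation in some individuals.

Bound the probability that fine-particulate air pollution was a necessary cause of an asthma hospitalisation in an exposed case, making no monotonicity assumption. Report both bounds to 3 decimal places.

0.407 ≤ PN ≤ 0.917

p₁ = P(outcome | exposed) = 2367/3575 = 0.6621
p₀ = P(outcome | unexposed) = 870/2214 = 0.39295
Under exogeneity alone the bounds on PN are max{0,(p₁−p₀)/p₁} ≤ PN ≤ min{1,(1−p₀)/p₁}.
  lower = (p₁ − p₀)/p₁ = 0.26914 / 0.6621 ≈ 0.4065
  upper = min{1, (1 − p₀)/p₁} = 0.60705 / 0.6621 ≈ 0.9169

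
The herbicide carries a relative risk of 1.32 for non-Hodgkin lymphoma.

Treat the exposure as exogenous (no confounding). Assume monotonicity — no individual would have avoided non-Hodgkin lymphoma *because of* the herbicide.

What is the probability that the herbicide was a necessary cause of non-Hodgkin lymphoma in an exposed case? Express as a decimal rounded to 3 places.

PN ≈ 0.242

Under exogeneity and monotonicity, PN = (RR − 1) / RR = 1 − 1/RR.
PN = (1.32 − 1) / 1.32 = 0.32 / 1.32 ≈ 0.2424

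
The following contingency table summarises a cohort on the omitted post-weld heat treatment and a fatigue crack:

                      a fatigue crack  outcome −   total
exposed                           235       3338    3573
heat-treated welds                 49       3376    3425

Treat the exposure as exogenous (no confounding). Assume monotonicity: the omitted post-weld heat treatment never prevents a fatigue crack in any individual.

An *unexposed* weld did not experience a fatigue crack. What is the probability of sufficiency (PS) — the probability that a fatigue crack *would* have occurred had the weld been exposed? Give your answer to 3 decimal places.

p₁ = P(outcome | exposed) = 235/3573 = 0.065771
p₀ = P(outcome | unexposed) = 49/3425 = 0.014307
Under exogeneity and monotonicity, PS = (p₁ − p₀) / (1 − p₀).
PS = (0.065771 − 0.014307) / (1 − 0.014307) = 0.051464 / 0.98569 ≈ 0.0522

PS ≈ 0.052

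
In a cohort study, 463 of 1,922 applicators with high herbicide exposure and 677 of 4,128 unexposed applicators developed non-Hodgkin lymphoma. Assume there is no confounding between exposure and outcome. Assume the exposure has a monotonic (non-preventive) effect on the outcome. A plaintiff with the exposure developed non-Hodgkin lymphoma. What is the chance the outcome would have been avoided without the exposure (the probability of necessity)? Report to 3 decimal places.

PN ≈ 0.319

p₁ = P(outcome | exposed) = 463/1922 = 0.24089
p₀ = P(outcome | unexposed) = 677/4128 = 0.164
Under exogeneity and monotonicity, PN = (p₁ − p₀) / p₁.
PN = (0.24089 − 0.164) / 0.24089 = 0.076893 / 0.24089 ≈ 0.3192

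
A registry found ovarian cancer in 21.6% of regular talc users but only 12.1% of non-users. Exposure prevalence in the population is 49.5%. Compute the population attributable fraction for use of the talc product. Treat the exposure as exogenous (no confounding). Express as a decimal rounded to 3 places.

p₁ = 0.216, p₀ = 0.121.
Overall risk P(Y=1) = π·p₁ + (1−π)·p₀ = 0.495×0.216 + 0.505×0.121 = 0.16803.
Under exogeneity, PAF = [P(Y=1) − p₀] / P(Y=1).
PAF = (0.16803 − 0.121) / 0.16803 ≈ 0.2799

PAF ≈ 0.280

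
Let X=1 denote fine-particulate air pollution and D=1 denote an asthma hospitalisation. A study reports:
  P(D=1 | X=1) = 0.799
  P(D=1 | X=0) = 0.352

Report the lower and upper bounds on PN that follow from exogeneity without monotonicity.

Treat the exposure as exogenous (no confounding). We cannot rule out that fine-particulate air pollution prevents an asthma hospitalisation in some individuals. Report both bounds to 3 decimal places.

0.559 ≤ PN ≤ 0.811

Let p₁ = 0.799, p₀ = 0.352.
Under exogeneity alone the bounds on PN are max{0,(p₁−p₀)/p₁} ≤ PN ≤ min{1,(1−p₀)/p₁}.
  lower = (p₁ − p₀)/p₁ = 0.447 / 0.799 ≈ 0.5594
  upper = min{1, (1 − p₀)/p₁} = 0.648 / 0.799 ≈ 0.8110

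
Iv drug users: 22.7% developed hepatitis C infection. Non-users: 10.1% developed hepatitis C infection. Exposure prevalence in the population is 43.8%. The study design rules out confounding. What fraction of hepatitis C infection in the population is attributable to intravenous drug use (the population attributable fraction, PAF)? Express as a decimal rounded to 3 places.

PAF ≈ 0.353

p₁ = 0.227, p₀ = 0.101.
Overall risk P(Y=1) = π·p₁ + (1−π)·p₀ = 0.438×0.227 + 0.562×0.101 = 0.15619.
Under exogeneity, PAF = [P(Y=1) − p₀] / P(Y=1).
PAF = (0.15619 − 0.101) / 0.15619 ≈ 0.3533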